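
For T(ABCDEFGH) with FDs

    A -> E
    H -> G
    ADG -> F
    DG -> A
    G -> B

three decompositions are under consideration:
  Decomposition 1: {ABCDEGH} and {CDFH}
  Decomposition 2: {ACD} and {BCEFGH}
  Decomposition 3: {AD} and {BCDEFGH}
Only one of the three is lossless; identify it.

Decomposition 1: common = {CDH}, closure = {ABCDEFGH} → lossless.
Decomposition 2: common = {C}, closure = {C} → lossy.
Decomposition 3: common = {D}, closure = {D} → lossy.

Decomposition 1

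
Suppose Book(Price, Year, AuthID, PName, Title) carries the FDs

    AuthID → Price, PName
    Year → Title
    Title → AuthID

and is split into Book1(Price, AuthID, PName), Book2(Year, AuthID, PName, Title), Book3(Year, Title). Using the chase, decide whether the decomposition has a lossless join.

Yes

Chase test. Columns are Price, Year, AuthID, PName, Title; row i has aⱼ where attribute j ∈ Booki, else bᵢⱼ.
Initial tableau (one row per fragment):
  row 1: a1 b12 a3 a4 b15
  row 2: b21 a2 a3 a4 a5
  row 3: b31 a2 b33 b34 a5
Rows 1 and 2 agree on AuthID; apply AuthID→Price, PName and equate their Price, PName entries.
Rows 2 and 3 agree on Title; apply Title→AuthID and equate their AuthID entries.
Rows 1 and 3 agree on AuthID; apply AuthID→Price, PName and equate their Price, PName entries.
Row 2 is now all distinguished symbols — the join is lossless.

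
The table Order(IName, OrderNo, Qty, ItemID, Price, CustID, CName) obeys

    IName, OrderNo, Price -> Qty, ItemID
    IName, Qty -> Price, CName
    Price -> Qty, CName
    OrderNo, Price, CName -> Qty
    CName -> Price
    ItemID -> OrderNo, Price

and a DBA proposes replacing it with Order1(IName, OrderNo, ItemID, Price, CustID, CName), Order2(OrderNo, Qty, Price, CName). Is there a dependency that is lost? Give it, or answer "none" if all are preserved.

Check IName, Qty → Price, CName: no single fragment contains all of {IName, Qty, Price, CName}, and the restricted closure of {IName, Qty} across the fragments never reaches {Price, CName}.
IName, OrderNo, Price → Qty, ItemID is preserved.
Price → Qty, CName is preserved.
OrderNo, Price, CName → Qty is preserved.
CName → Price is preserved.
ItemID → OrderNo, Price is preserved.

IName, Qty -> Price, CName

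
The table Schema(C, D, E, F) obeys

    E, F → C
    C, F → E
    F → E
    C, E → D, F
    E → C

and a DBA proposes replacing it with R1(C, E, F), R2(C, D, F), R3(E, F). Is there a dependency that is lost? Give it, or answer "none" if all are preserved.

none

E, F → C lies within R1.
C, F → E lies within R1.
F → E lies within R1.
C, E → D, F: restricted closure across fragments reaches D, F.
E → C lies within R1.
Every dependency is enforceable on the fragments, so the decomposition is dependency-preserving.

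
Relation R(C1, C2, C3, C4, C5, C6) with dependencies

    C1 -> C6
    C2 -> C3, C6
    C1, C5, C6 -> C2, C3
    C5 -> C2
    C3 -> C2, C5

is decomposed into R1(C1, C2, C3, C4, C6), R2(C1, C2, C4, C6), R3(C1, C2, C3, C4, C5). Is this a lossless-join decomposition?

Chase test. Columns are C1, C2, C3, C4, C5, C6; row i has aⱼ where attribute j ∈ Ri, else bᵢⱼ.
Initial tableau (one row per fragment):
  row 1: a1 a2 a3 a4 b15 a6
  row 2: a1 a2 b23 a4 b25 a6
  row 3: a1 a2 a3 a4 a5 b36
Rows 1 and 3 agree on C1; apply C1→C6 and equate their C6 entries.
Rows 1 and 2 agree on C2; apply C2→C3, C6 and equate their C3, C6 entries.
Rows 1 and 2 agree on C3; apply C3→C2, C5 and equate their C2, C5 entries.
Rows 1 and 3 agree on C3; apply C3→C2, C5 and equate their C2, C5 entries.
Row 1 is now all distinguished symbols — the join is lossless.

Yes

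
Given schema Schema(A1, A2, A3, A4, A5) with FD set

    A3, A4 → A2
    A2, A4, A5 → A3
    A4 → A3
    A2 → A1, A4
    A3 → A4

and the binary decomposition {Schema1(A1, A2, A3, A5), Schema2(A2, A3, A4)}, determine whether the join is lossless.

Common attributes: Schema1 ∩ Schema2 = {A2, A3}.
Closure of {A2, A3}: A2 → A1, A4 applies, adding A1, A4. So (A2, A3)⁺ = {A1, A2, A3, A4}.
This closure contains every attribute of Schema2, so Schema1 ∩ Schema2 → Schema2. The join is lossless.

Yes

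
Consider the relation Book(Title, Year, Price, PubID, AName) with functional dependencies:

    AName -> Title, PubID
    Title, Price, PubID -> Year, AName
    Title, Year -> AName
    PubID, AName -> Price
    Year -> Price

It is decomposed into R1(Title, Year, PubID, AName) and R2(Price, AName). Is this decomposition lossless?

Common attributes: R1 ∩ R2 = {AName}.
Closure of {AName}: AName → Title, PubID applies, adding Title, PubID; PubID, AName → Price applies, adding Price; Title, Price, PubID → Year, AName applies, adding Year. So (AName)⁺ = {Title, Year, Price, PubID, AName}.
This closure contains every attribute of R1, so R1 ∩ R2 → R1. The join is lossless.

Yes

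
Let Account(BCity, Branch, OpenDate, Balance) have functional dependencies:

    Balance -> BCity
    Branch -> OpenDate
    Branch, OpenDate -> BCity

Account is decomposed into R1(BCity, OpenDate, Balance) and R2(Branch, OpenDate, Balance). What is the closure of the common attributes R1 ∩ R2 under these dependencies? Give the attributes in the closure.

R1 ∩ R2 = {OpenDate, Balance}.
Balance → BCity applies, adding BCity
Closure: {BCity, OpenDate, Balance}.

BCity, OpenDate, Balance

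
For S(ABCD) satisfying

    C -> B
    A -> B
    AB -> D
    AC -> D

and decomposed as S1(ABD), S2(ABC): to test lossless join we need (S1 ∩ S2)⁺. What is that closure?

ABD

S1 ∩ S2 = {AB}.
AB → D applies, adding D
Closure: {ABD}.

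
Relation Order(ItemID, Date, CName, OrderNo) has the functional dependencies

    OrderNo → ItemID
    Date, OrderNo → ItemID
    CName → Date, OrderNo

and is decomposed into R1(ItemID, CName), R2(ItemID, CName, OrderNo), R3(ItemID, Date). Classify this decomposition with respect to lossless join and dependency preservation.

lossy and not dependency-preserving

Lossless test (chase): Rows 1 and 2 agree on CName; apply CName→Date, OrderNo and equate their Date, OrderNo entries. No row becomes fully distinguished — the join is lossy.
Dependency preservation: the restricted closure of {CName} across the fragments never reaches {Date, OrderNo}, so CName → Date, OrderNo cannot be enforced without a join — not preserved.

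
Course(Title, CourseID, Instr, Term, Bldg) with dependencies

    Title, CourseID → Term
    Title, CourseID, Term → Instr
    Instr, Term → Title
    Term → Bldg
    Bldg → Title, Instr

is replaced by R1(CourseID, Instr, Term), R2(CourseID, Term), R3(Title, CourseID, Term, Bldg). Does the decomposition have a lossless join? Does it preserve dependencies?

lossless but not dependency-preserving

Lossless test (chase): Rows 1 and 2 agree on Term; apply Term→Bldg and equate their Bldg entries. Rows 1 and 3 agree on Term; apply Term→Bldg and equate their Bldg entries. Rows 1 and 2 agree on Bldg; apply Bldg→Title, Instr and equate their Title, Instr entries. Rows 1 and 3 agree on Bldg; apply Bldg→Title, Instr and equate their Title, Instr entries. Row 1 is now all distinguished symbols — the join is lossless.
Dependency preservation: the restricted closure of {Bldg} across the fragments never reaches {Title, Instr}, so Bldg → Title, Instr cannot be enforced without a join — not preserved.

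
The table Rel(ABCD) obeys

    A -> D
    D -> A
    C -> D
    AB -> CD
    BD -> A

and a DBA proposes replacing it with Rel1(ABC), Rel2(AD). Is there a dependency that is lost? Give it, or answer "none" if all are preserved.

none

A → D lies within Rel2.
D → A lies within Rel2.
C → D: restricted closure across fragments reaches D.
AB → CD: restricted closure across fragments reaches CD.
BD → A: restricted closure across fragments reaches A.
Every dependency is enforceable on the fragments, so the decomposition is dependency-preserving.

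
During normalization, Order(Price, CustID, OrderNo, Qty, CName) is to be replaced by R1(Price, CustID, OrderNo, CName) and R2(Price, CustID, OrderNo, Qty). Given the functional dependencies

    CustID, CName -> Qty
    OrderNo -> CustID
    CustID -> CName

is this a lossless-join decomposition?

Common attributes: R1 ∩ R2 = {Price, CustID, OrderNo}.
Closure of {Price, CustID, OrderNo}: CustID → CName applies, adding CName; CustID, CName → Qty applies, adding Qty. So (Price, CustID, OrderNo)⁺ = {Price, CustID, OrderNo, Qty, CName}.
This closure contains every attribute of R1, so R1 ∩ R2 → R1. The join is lossless.

Yes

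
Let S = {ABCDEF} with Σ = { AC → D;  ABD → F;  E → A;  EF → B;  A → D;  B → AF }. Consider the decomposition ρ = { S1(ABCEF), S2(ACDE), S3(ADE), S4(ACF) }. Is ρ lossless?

Chase test. Columns are ABCDEF; row i has aⱼ where attribute j ∈ Si, else bᵢⱼ.
Initial tableau (one row per fragment):
  row 1: a1 a2 a3 b14 a5 a6
  row 2: a1 b22 a3 a4 a5 b26
  row 3: a1 b32 b33 a4 a5 b36
  row 4: a1 b42 a3 b44 b45 a6
Rows 1 and 2 agree on AC; apply AC→D and equate their D entries.
Rows 1 and 4 agree on AC; apply AC→D and equate their D entries.
Row 1 is now all distinguished symbols — the join is lossless.

Yes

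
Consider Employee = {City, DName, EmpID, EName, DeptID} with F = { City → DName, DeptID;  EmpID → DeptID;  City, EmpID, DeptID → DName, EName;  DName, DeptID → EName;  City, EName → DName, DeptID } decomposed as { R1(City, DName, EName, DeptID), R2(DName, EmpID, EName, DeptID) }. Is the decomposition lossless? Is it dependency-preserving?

lossy but dependency-preserving

Lossless test: (DName, EName, DeptID)⁺ = {DName, EName, DeptID}, which is a superkey of neither fragment — lossy.
Dependency preservation: City, EmpID, DeptID → DName, EName is not contained in any single fragment, but the restricted closure of its left-hand side across the fragments still reaches the right-hand side; the remaining FDs each lie inside some fragment. All dependencies are preserved.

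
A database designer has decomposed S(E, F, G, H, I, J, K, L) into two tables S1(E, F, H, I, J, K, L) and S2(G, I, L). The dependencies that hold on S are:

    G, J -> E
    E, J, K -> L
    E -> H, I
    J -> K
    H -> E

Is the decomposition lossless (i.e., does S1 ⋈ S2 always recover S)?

No

Common attributes: S1 ∩ S2 = {I, L}.
No dependency enlarges {I, L}, so (I, L)⁺ = {I, L}.
The closure contains neither all of S1 = {E, F, H, I, J, K, L} nor all of S2 = {G, I, L}, so the common attributes are not a superkey of either fragment. The join is lossy.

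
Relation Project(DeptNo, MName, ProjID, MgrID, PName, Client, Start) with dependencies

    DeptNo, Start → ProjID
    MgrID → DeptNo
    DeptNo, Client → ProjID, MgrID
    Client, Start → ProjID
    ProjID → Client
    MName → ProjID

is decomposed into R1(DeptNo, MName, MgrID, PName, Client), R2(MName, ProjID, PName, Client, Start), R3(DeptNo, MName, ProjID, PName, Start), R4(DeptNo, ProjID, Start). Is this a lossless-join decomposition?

Yes

Chase test. Columns are DeptNo, MName, ProjID, MgrID, PName, Client, Start; row i has aⱼ where attribute j ∈ Ri, else bᵢⱼ.
Initial tableau (one row per fragment):
  row 1: a1 a2 b13 a4 a5 a6 b17
  row 2: b21 a2 a3 b24 a5 a6 a7
  row 3: a1 a2 a3 b34 a5 b36 a7
  row 4: a1 b42 a3 b44 b45 b46 a7
Rows 2 and 3 agree on ProjID; apply ProjID→Client and equate their Client entries.
Rows 2 and 4 agree on ProjID; apply ProjID→Client and equate their Client entries.
Rows 1 and 2 agree on MName; apply MName→ProjID and equate their ProjID entries.
Rows 1 and 3 agree on DeptNo, Client; apply DeptNo, Client→ProjID, MgrID and equate their ProjID, MgrID entries.
Rows 1 and 4 agree on DeptNo, Client; apply DeptNo, Client→ProjID, MgrID and equate their ProjID, MgrID entries.
Row 3 is now all distinguished symbols — the join is lossless.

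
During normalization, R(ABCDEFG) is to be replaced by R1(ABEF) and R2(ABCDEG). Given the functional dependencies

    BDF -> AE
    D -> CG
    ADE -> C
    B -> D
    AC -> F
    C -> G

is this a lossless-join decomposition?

Common attributes: R1 ∩ R2 = {ABE}.
Closure of {ABE}: B → D applies, adding D; D → CG applies, adding CG; AC → F applies, adding F. So (ABE)⁺ = {ABCDEFG}.
This closure contains every attribute of R1, so R1 ∩ R2 → R1. The join is lossless.

Yes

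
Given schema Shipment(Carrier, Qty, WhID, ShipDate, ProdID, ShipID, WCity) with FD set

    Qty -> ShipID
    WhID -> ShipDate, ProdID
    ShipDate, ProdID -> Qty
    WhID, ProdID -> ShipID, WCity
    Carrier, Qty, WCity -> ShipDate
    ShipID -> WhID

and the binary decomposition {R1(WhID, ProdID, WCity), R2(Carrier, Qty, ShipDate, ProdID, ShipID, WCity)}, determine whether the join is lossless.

No

Common attributes: R1 ∩ R2 = {ProdID, WCity}.
No dependency enlarges {ProdID, WCity}, so (ProdID, WCity)⁺ = {ProdID, WCity}.
The closure contains neither all of R1 = {WhID, ProdID, WCity} nor all of R2 = {Carrier, Qty, ShipDate, ProdID, ShipID, WCity}, so the common attributes are not a superkey of either fragment. The join is lossy.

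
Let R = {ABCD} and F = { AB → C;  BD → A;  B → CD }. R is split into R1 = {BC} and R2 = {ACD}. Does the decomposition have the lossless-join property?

No

Common attributes: R1 ∩ R2 = {C}.
No dependency enlarges {C}, so (C)⁺ = {C}.
The closure contains neither all of R1 = {BC} nor all of R2 = {ACD}, so the common attributes are not a superkey of either fragment. The join is lossy.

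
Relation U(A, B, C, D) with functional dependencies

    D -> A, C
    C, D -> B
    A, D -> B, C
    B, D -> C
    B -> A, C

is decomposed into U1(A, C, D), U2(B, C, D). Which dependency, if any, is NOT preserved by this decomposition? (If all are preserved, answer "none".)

B -> A, C

Check B → A, C: no single fragment contains all of {A, B, C}, and the restricted closure of {B} across the fragments never reaches {A, C}.
D → A, C is preserved.
C, D → B is preserved.
A, D → B, C is preserved.
B, D → C is preserved.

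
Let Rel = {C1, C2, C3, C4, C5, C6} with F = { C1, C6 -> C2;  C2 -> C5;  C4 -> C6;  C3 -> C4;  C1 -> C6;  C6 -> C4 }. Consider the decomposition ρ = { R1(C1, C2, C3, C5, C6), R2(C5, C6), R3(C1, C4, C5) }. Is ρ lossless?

Chase test. Columns are C1, C2, C3, C4, C5, C6; row i has aⱼ where attribute j ∈ Ri, else bᵢⱼ.
Initial tableau (one row per fragment):
  row 1: a1 a2 a3 b14 a5 a6
  row 2: b21 b22 b23 b24 a5 a6
  row 3: a1 b32 b33 a4 a5 b36
Rows 1 and 3 agree on C1; apply C1→C6 and equate their C6 entries.
Rows 1 and 2 agree on C6; apply C6→C4 and equate their C4 entries.
Rows 1 and 3 agree on C6; apply C6→C4 and equate their C4 entries.
Rows 1 and 3 agree on C1, C6; apply C1, C6→C2 and equate their C2 entries.
Row 1 is now all distinguished symbols — the join is lossless.

Yes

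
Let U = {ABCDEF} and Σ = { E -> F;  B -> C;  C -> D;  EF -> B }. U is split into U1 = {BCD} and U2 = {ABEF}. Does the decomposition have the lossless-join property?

Common attributes: U1 ∩ U2 = {B}.
Closure of {B}: B → C applies, adding C; C → D applies, adding D. So (B)⁺ = {BCD}.
This closure contains every attribute of U1, so U1 ∩ U2 → U1. The join is lossless.

Yes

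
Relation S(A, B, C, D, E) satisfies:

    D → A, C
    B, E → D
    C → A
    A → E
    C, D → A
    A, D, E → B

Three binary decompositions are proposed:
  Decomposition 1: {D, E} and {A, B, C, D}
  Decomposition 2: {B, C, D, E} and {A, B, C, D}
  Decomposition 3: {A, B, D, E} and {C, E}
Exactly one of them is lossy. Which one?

Decomposition 1: common = {D}, closure = {A, B, C, D, E} → lossless.
Decomposition 2: common = {B, C, D}, closure = {A, B, C, D, E} → lossless.
Decomposition 3: common = {E}, closure = {E} → lossy.

Decomposition 3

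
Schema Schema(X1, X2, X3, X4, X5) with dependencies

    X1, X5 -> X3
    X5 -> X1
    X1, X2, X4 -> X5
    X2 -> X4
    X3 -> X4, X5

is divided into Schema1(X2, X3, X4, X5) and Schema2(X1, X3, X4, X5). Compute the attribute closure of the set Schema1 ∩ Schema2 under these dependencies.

Schema1 ∩ Schema2 = {X3, X4, X5}.
X5 → X1 applies, adding X1
Closure: {X1, X3, X4, X5}.

X1, X3, X4, X5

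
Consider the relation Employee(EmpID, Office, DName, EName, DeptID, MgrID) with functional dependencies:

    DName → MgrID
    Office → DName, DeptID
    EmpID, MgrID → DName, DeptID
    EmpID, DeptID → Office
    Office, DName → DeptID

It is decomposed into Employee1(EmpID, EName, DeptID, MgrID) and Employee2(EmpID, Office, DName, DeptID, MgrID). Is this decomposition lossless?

Common attributes: Employee1 ∩ Employee2 = {EmpID, DeptID, MgrID}.
Closure of {EmpID, DeptID, MgrID}: EmpID, MgrID → DName, DeptID applies, adding DName; EmpID, DeptID → Office applies, adding Office. So (EmpID, DeptID, MgrID)⁺ = {EmpID, Office, DName, DeptID, MgrID}.
This closure contains every attribute of Employee2, so Employee1 ∩ Employee2 → Employee2. The join is lossless.

Yes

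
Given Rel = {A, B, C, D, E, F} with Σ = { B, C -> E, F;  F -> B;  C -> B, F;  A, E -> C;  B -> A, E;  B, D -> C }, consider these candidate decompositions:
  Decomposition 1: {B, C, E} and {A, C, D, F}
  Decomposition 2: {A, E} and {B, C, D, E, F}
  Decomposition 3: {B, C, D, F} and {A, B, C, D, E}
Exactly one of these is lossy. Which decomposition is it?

Decomposition 2

Decomposition 1: common = {C}, closure = {A, B, C, E, F} → lossless.
Decomposition 2: common = {E}, closure = {E} → lossy.
Decomposition 3: common = {B, C, D}, closure = {A, B, C, D, E, F} → lossless.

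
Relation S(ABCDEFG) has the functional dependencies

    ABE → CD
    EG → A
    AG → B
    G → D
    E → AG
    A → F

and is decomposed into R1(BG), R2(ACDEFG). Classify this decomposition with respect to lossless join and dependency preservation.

lossy and not dependency-preserving

Lossless test: (G)⁺ = {DG}, which is a superkey of neither fragment — lossy.
Dependency preservation: the restricted closure of {AG} across the fragments never reaches {B}, so AG → B cannot be enforced without a join — not preserved.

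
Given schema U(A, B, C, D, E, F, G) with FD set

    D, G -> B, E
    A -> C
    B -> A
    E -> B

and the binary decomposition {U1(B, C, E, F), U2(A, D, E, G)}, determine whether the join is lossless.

Common attributes: U1 ∩ U2 = {E}.
Closure of {E}: E → B applies, adding B; B → A applies, adding A; A → C applies, adding C. So (E)⁺ = {A, B, C, E}.
The closure contains neither all of U1 = {B, C, E, F} nor all of U2 = {A, D, E, G}, so the common attributes are not a superkey of either fragment. The join is lossy.

No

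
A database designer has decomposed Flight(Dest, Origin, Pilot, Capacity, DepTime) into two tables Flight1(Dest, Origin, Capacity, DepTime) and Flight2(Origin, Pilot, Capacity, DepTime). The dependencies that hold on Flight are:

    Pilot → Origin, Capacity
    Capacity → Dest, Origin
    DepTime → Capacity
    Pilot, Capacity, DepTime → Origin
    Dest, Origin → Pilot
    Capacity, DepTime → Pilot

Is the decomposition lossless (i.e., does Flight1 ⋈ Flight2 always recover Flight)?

Yes

Common attributes: Flight1 ∩ Flight2 = {Origin, Capacity, DepTime}.
Closure of {Origin, Capacity, DepTime}: Capacity → Dest, Origin applies, adding Dest; Dest, Origin → Pilot applies, adding Pilot. So (Origin, Capacity, DepTime)⁺ = {Dest, Origin, Pilot, Capacity, DepTime}.
This closure contains every attribute of Flight1, so Flight1 ∩ Flight2 → Flight1. The join is lossless.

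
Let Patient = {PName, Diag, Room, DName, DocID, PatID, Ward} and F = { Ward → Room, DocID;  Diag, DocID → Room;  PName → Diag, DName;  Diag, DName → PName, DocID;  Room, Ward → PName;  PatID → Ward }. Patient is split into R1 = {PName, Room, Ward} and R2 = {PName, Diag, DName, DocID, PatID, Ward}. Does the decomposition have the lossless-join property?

Common attributes: R1 ∩ R2 = {PName, Ward}.
Closure of {PName, Ward}: Ward → Room, DocID applies, adding Room, DocID; PName → Diag, DName applies, adding Diag, DName. So (PName, Ward)⁺ = {PName, Diag, Room, DName, DocID, Ward}.
This closure contains every attribute of R1, so R1 ∩ R2 → R1. The join is lossless.

Yes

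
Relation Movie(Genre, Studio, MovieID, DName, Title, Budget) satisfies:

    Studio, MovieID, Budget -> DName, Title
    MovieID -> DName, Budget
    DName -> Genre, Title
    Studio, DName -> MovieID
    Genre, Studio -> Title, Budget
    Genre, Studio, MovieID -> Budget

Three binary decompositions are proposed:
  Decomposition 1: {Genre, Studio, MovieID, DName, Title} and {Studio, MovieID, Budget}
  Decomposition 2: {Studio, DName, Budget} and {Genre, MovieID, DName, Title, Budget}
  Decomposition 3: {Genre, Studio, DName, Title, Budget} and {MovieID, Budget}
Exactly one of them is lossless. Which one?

Decomposition 1

Decomposition 1: common = {Studio, MovieID}, closure = {Genre, Studio, MovieID, DName, Title, Budget} → lossless.
Decomposition 2: common = {DName, Budget}, closure = {Genre, DName, Title, Budget} → lossy.
Decomposition 3: common = {Budget}, closure = {Budget} → lossy.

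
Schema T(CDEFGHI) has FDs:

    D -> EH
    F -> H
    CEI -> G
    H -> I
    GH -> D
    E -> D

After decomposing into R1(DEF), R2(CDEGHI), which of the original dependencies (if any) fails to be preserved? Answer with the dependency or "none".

Check F → H: no single fragment contains all of {FH}, and the restricted closure of {F} across the fragments never reaches {H}.
D → EH is preserved.
CEI → G is preserved.
H → I is preserved.
GH → D is preserved.
E → D is preserved.

F -> H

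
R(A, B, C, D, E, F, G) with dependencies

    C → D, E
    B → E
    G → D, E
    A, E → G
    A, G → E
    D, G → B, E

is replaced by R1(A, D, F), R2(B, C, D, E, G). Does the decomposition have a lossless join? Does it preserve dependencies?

Lossless test: (D)⁺ = {D}, which is a superkey of neither fragment — lossy.
Dependency preservation: the restricted closure of {A, E} across the fragments never reaches {G}, so A, E → G cannot be enforced without a join — not preserved.

lossy and not dependency-preserving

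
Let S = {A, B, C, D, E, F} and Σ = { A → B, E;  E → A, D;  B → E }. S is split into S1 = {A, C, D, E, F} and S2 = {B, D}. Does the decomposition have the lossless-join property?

No

Common attributes: S1 ∩ S2 = {D}.
No dependency enlarges {D}, so (D)⁺ = {D}.
The closure contains neither all of S1 = {A, C, D, E, F} nor all of S2 = {B, D}, so the common attributes are not a superkey of either fragment. The join is lossy.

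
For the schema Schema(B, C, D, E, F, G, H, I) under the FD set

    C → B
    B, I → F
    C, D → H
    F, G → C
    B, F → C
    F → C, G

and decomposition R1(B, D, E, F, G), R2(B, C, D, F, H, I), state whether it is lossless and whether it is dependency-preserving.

Lossless test: (B, D, F)⁺ = {B, C, D, F, G, H}, which is a superkey of neither fragment — lossy.
Dependency preservation: F, G → C; F → C, G are not contained in any single fragment, but the restricted closure of each left-hand side across the fragments still reaches the right-hand side; the remaining FDs each lie inside some fragment. All dependencies are preserved.

lossy but dependency-preserving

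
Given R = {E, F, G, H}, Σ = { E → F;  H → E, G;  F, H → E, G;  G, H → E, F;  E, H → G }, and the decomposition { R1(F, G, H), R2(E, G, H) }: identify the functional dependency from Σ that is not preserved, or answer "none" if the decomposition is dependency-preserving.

Check E → F: no single fragment contains all of {E, F}, and the restricted closure of {E} across the fragments never reaches {F}.
H → E, G is preserved.
F, H → E, G is preserved.
G, H → E, F is preserved.
E, H → G is preserved.

E → F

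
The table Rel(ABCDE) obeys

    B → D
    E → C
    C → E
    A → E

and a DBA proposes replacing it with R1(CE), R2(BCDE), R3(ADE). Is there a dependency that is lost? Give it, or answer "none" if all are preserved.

B → D lies within R2.
E → C lies within R1.
C → E lies within R1.
A → E lies within R3.
Every dependency is enforceable on the fragments, so the decomposition is dependency-preserving.

none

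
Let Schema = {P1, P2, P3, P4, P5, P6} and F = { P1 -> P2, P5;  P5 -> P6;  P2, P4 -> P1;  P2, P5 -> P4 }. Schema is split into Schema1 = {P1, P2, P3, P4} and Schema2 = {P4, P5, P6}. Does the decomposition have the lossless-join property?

Common attributes: Schema1 ∩ Schema2 = {P4}.
No dependency enlarges {P4}, so (P4)⁺ = {P4}.
The closure contains neither all of Schema1 = {P1, P2, P3, P4} nor all of Schema2 = {P4, P5, P6}, so the common attributes are not a superkey of either fragment. The join is lossy.

No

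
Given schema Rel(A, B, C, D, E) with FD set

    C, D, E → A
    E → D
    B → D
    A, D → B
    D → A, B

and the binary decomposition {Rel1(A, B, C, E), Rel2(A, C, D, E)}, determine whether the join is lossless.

Common attributes: Rel1 ∩ Rel2 = {A, C, E}.
Closure of {A, C, E}: E → D applies, adding D; A, D → B applies, adding B. So (A, C, E)⁺ = {A, B, C, D, E}.
This closure contains every attribute of Rel1, so Rel1 ∩ Rel2 → Rel1. The join is lossless.

Yes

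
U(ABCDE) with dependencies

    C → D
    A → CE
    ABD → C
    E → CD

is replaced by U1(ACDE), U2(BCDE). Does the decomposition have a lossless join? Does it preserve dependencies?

Lossless test: (CDE)⁺ = {CDE}, which is a superkey of neither fragment — lossy.
Dependency preservation: ABD → C is not contained in any single fragment, but the restricted closure of its left-hand side across the fragments still reaches the right-hand side; the remaining FDs each lie inside some fragment. All dependencies are preserved.

lossy but dependency-preserving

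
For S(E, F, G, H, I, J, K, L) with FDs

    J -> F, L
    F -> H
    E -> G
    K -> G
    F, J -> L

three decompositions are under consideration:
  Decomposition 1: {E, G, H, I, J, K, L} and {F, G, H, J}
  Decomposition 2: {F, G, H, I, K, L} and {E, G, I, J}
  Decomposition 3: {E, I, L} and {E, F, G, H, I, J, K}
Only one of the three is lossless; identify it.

Decomposition 1: common = {G, H, J}, closure = {F, G, H, J, L} → lossless.
Decomposition 2: common = {G, I}, closure = {G, I} → lossy.
Decomposition 3: common = {E, I}, closure = {E, G, I} → lossy.

Decomposition 1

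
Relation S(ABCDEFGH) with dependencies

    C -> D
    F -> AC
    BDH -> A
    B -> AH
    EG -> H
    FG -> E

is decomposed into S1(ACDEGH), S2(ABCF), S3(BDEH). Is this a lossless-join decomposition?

Chase test. Columns are ABCDEFGH; row i has aⱼ where attribute j ∈ Si, else bᵢⱼ.
Initial tableau (one row per fragment):
  row 1: a1 b12 a3 a4 a5 b16 a7 a8
  row 2: a1 a2 a3 b24 b25 a6 b27 b28
  row 3: b31 a2 b33 a4 a5 b36 b37 a8
Rows 1 and 2 agree on C; apply C→D and equate their D entries.
Rows 2 and 3 agree on B; apply B→AH and equate their AH entries.
No row becomes fully distinguished — the join is lossy.

No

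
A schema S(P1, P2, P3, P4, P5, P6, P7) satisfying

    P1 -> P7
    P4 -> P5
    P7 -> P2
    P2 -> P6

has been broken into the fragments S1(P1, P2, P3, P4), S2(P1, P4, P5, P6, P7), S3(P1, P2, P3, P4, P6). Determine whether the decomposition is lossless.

Chase test. Columns are P1, P2, P3, P4, P5, P6, P7; row i has aⱼ where attribute j ∈ Si, else bᵢⱼ.
Initial tableau (one row per fragment):
  row 1: a1 a2 a3 a4 b15 b16 b17
  row 2: a1 b22 b23 a4 a5 a6 a7
  row 3: a1 a2 a3 a4 b35 a6 b37
Rows 1 and 2 agree on P1; apply P1→P7 and equate their P7 entries.
Rows 1 and 3 agree on P1; apply P1→P7 and equate their P7 entries.
Rows 1 and 2 agree on P4; apply P4→P5 and equate their P5 entries.
Rows 1 and 3 agree on P4; apply P4→P5 and equate their P5 entries.
Rows 1 and 2 agree on P7; apply P7→P2 and equate their P2 entries.
Rows 1 and 2 agree on P2; apply P2→P6 and equate their P6 entries.
Row 1 is now all distinguished symbols — the join is lossless.

Yes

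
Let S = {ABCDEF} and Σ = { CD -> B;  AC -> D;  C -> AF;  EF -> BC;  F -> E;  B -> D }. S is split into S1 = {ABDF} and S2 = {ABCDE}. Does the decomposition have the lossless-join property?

No

Common attributes: S1 ∩ S2 = {ABD}.
No dependency enlarges {ABD}, so (ABD)⁺ = {ABD}.
The closure contains neither all of S1 = {ABDF} nor all of S2 = {ABCDE}, so the common attributes are not a superkey of either fragment. The join is lossy.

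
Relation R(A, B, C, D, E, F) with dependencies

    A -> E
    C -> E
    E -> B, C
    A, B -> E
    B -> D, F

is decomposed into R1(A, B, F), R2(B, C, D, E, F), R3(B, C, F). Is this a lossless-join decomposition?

Chase test. Columns are A, B, C, D, E, F; row i has aⱼ where attribute j ∈ Ri, else bᵢⱼ.
Initial tableau (one row per fragment):
  row 1: a1 a2 b13 b14 b15 a6
  row 2: b21 a2 a3 a4 a5 a6
  row 3: b31 a2 a3 b34 b35 a6
Rows 2 and 3 agree on C; apply C→E and equate their E entries.
Rows 1 and 2 agree on B; apply B→D, F and equate their D, F entries.
Rows 1 and 3 agree on B; apply B→D, F and equate their D, F entries.
No row becomes fully distinguished — the join is lossy.

No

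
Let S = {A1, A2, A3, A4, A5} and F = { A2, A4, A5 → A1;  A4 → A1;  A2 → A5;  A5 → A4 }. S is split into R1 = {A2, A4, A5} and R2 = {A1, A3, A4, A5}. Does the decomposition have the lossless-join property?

Common attributes: R1 ∩ R2 = {A4, A5}.
Closure of {A4, A5}: A4 → A1 applies, adding A1. So (A4, A5)⁺ = {A1, A4, A5}.
The closure contains neither all of R1 = {A2, A4, A5} nor all of R2 = {A1, A3, A4, A5}, so the common attributes are not a superkey of either fragment. The join is lossy.

No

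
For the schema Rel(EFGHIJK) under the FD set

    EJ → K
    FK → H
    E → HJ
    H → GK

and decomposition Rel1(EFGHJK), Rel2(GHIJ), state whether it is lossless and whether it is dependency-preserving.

Lossless test: (GHJ)⁺ = {GHJK}, which is a superkey of neither fragment — lossy.
Dependency preservation: every FD's attributes lie within a single fragment, so each can be enforced locally — preserved.

lossy but dependency-preserving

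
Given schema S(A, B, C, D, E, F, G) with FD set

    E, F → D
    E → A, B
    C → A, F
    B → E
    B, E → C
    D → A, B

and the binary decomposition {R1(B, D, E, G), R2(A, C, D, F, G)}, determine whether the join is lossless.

Common attributes: R1 ∩ R2 = {D, G}.
Closure of {D, G}: D → A, B applies, adding A, B; B → E applies, adding E; B, E → C applies, adding C; C → A, F applies, adding F. So (D, G)⁺ = {A, B, C, D, E, F, G}.
This closure contains every attribute of R1, so R1 ∩ R2 → R1. The join is lossless.

Yes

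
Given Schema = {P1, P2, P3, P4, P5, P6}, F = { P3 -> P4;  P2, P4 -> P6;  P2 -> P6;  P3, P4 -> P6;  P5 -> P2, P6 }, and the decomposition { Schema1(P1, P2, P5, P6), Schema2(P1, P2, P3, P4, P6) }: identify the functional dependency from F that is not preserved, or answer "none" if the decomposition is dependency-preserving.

P3 → P4 lies within Schema2.
P2, P4 → P6 lies within Schema2.
P2 → P6 lies within Schema1.
P3, P4 → P6 lies within Schema2.
P5 → P2, P6 lies within Schema1.
Every dependency is enforceable on the fragments, so the decomposition is dependency-preserving.

none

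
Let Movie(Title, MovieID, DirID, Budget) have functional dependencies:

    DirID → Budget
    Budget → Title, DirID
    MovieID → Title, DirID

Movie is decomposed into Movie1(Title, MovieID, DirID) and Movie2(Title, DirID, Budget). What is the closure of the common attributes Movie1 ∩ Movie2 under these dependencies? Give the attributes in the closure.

Movie1 ∩ Movie2 = {Title, DirID}.
DirID → Budget applies, adding Budget
Closure: {Title, DirID, Budget}.

Title, DirID, Budget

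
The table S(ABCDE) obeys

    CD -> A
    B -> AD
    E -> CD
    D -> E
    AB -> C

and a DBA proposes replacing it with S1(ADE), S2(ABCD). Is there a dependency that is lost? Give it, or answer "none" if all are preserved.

none

CD → A lies within S2.
B → AD lies within S2.
E → CD: restricted closure across fragments reaches CD.
D → E lies within S1.
AB → C lies within S2.
Every dependency is enforceable on the fragments, so the decomposition is dependency-preserving.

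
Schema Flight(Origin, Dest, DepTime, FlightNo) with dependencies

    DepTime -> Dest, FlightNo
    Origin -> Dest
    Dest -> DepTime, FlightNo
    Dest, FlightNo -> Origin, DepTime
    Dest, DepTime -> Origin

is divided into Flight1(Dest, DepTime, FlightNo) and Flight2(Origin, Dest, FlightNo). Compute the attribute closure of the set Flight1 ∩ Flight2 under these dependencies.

Flight1 ∩ Flight2 = {Dest, FlightNo}.
Dest → DepTime, FlightNo applies, adding DepTime
Dest, FlightNo → Origin, DepTime applies, adding Origin
Closure: {Origin, Dest, DepTime, FlightNo}.

Origin, Dest, DepTime, FlightNo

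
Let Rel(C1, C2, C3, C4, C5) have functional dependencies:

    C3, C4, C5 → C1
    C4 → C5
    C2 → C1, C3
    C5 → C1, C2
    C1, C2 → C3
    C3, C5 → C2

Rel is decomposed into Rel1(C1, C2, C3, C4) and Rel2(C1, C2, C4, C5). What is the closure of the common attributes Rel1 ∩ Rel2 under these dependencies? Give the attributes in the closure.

Rel1 ∩ Rel2 = {C1, C2, C4}.
C4 → C5 applies, adding C5
C2 → C1, C3 applies, adding C3
Closure: {C1, C2, C3, C4, C5}.

C1, C2, C3, C4, C5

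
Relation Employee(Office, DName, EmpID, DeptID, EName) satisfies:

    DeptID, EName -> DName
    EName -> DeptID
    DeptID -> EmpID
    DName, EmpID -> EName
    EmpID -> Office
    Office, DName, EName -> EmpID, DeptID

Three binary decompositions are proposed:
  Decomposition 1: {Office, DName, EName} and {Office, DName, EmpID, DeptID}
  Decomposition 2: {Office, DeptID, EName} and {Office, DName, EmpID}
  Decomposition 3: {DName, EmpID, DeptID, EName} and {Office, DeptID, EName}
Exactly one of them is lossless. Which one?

Decomposition 1: common = {Office, DName}, closure = {Office, DName} → lossy.
Decomposition 2: common = {Office}, closure = {Office} → lossy.
Decomposition 3: common = {DeptID, EName}, closure = {Office, DName, EmpID, DeptID, EName} → lossless.

Decomposition 3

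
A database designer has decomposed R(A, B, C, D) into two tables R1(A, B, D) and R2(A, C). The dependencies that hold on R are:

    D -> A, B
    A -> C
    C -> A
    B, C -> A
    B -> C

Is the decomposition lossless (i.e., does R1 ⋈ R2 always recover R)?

Common attributes: R1 ∩ R2 = {A}.
Closure of {A}: A → C applies, adding C. So (A)⁺ = {A, C}.
This closure contains every attribute of R2, so R1 ∩ R2 → R2. The join is lossless.

Yes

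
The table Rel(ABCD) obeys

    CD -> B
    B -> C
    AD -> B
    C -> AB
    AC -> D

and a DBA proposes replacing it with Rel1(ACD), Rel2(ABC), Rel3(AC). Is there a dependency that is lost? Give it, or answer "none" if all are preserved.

CD → B: restricted closure across fragments reaches B.
B → C lies within Rel2.
AD → B: restricted closure across fragments reaches B.
C → AB lies within Rel2.
AC → D lies within Rel1.
Every dependency is enforceable on the fragments, so the decomposition is dependency-preserving.

none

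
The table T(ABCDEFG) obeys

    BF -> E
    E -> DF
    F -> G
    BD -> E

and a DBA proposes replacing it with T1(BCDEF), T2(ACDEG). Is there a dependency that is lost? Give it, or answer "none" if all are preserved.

Check F → G: no single fragment contains all of {FG}, and the restricted closure of {F} across the fragments never reaches {G}.
BF → E is preserved.
E → DF is preserved.
BD → E is preserved.

F -> G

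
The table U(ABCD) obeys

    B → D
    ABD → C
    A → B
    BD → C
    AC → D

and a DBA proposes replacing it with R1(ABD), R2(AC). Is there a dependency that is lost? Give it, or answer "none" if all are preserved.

Check BD → C: no single fragment contains all of {BCD}, and the restricted closure of {BD} across the fragments never reaches {C}.
B → D is preserved.
ABD → C is preserved.
A → B is preserved.
AC → D is preserved.

BD → C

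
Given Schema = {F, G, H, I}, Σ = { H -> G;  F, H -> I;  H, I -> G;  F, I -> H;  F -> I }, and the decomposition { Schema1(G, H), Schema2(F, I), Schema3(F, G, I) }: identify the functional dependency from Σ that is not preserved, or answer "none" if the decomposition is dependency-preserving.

F, I -> H

Check F, I → H: no single fragment contains all of {F, H, I}, and the restricted closure of {F, I} across the fragments never reaches {H}.
H → G is preserved.
F, H → I is preserved.
H, I → G is preserved.
F → I is preserved.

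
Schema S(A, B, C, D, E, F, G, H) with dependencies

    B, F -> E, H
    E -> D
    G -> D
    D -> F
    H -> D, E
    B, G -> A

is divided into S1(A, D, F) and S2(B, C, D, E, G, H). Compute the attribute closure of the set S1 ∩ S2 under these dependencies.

S1 ∩ S2 = {D}.
D → F applies, adding F
Closure: {D, F}.

D, F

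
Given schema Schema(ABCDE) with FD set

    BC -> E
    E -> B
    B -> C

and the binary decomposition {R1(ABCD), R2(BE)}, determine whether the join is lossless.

Yes

Common attributes: R1 ∩ R2 = {B}.
Closure of {B}: B → C applies, adding C; BC → E applies, adding E. So (B)⁺ = {BCE}.
This closure contains every attribute of R2, so R1 ∩ R2 → R2. The join is lossless.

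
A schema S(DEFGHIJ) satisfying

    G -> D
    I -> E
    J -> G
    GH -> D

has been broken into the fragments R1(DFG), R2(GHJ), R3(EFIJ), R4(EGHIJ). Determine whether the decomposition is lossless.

No

Chase test. Columns are DEFGHIJ; row i has aⱼ where attribute j ∈ Ri, else bᵢⱼ.
Initial tableau (one row per fragment):
  row 1: a1 b12 a3 a4 b15 b16 b17
  row 2: b21 b22 b23 a4 a5 b26 a7
  row 3: b31 a2 a3 b34 b35 a6 a7
  row 4: b41 a2 b43 a4 a5 a6 a7
Rows 1 and 2 agree on G; apply G→D and equate their D entries.
Rows 1 and 4 agree on G; apply G→D and equate their D entries.
Rows 2 and 3 agree on J; apply J→G and equate their G entries.
Rows 1 and 3 agree on G; apply G→D and equate their D entries.
No row becomes fully distinguished — the join is lossy.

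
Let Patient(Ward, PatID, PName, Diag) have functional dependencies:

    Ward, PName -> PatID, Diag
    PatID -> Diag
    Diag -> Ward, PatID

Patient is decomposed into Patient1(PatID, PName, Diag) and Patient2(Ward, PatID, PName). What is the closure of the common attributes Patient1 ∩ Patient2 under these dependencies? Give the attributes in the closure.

Ward, PatID, PName, Diag

Patient1 ∩ Patient2 = {PatID, PName}.
PatID → Diag applies, adding Diag
Diag → Ward, PatID applies, adding Ward
Closure: {Ward, PatID, PName, Diag}.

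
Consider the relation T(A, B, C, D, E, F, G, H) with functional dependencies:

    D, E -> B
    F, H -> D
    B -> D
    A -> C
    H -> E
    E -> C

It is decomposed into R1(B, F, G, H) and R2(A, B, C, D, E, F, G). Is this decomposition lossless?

Common attributes: R1 ∩ R2 = {B, F, G}.
Closure of {B, F, G}: B → D applies, adding D. So (B, F, G)⁺ = {B, D, F, G}.
The closure contains neither all of R1 = {B, F, G, H} nor all of R2 = {A, B, C, D, E, F, G}, so the common attributes are not a superkey of either fragment. The join is lossy.

No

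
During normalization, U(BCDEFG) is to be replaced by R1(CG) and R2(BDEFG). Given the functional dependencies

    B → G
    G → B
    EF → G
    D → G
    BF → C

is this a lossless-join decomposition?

Common attributes: R1 ∩ R2 = {G}.
Closure of {G}: G → B applies, adding B. So (G)⁺ = {BG}.
The closure contains neither all of R1 = {CG} nor all of R2 = {BDEFG}, so the common attributes are not a superkey of either fragment. The join is lossy.

No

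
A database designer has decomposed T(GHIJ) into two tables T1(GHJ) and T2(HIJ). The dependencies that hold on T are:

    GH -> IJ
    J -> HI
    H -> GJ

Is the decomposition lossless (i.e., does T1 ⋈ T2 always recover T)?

Yes

Common attributes: T1 ∩ T2 = {HJ}.
Closure of {HJ}: J → HI applies, adding I; H → GJ applies, adding G. So (HJ)⁺ = {GHIJ}.
This closure contains every attribute of T1, so T1 ∩ T2 → T1. The join is lossless.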